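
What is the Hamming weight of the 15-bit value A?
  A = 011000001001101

011000001001101
1-bits at positions (from bit 0 = LSB): 0, 2, 3, 6, 12, 13
Count = 6

Answer: 6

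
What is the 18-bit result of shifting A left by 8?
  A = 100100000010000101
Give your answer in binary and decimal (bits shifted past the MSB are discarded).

Shift left by 8: drop the top 8 bit(s), append 8 zero(s) on the right.
  100100000010000101  ->  discard [10010000], keep [0010000101], append 00000000
= 001000010100000000

Answer: 001000010100000000 (34048)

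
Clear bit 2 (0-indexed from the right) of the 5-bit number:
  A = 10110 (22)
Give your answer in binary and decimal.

Mask = ~(1 << 2) = 11011
Bit 2 of A is 1, so AND-ing with the mask clears it to 0.
  10110
& 11011
-------
  10010

Answer: 10010 (18)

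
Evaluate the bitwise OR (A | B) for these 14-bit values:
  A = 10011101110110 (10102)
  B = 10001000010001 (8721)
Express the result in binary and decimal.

Apply | to each column (1 where either bit is 1):
  10011101110110
| 10001000010001
----------------
  10011101110111

Answer: 10011101110111 (10103)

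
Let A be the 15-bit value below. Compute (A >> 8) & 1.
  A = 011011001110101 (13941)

Bit 8 is the 9th from the right.
  011011001110101
        ^
That bit is 0.

Answer: 0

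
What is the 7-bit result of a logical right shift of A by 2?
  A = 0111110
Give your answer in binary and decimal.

Logical shift right by 2: drop the bottom 2 bit(s), prepend 2 zero(s) on the left.
  0111110  ->  keep [01111], discard [10], prepend 00
= 0001111

Answer: 0001111 (15)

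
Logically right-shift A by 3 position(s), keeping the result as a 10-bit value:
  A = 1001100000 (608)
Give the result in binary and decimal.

Logical shift right by 3: drop the bottom 3 bit(s), prepend 3 zero(s) on the left.
  1001100000  ->  keep [1001100], discard [000], prepend 000
= 0001001100

Answer: 0001001100 (76)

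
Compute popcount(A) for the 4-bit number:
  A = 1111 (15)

1111
1-bits at positions (from bit 0 = LSB): 0, 1, 2, 3
Count = 4

Answer: 4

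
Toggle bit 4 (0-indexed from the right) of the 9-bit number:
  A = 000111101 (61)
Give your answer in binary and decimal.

Mask = 1 << 4 = 000010000
Bit 4 of A is 1; XOR with the mask flips it to 0.
  000111101
^ 000010000
-----------
  000101101

Answer: 000101101 (45)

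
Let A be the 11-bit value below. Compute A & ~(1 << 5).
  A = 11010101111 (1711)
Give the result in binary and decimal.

Mask = ~(1 << 5) = 11111011111
Bit 5 of A is 1, so AND-ing with the mask clears it to 0.
  11010101111
& 11111011111
-------------
  11010001111

Answer: 11010001111 (1679)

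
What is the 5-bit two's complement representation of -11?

1. Binary of +11:  01011
2. Invert bits:     10100
3. Add 1:           10101

Answer: 10101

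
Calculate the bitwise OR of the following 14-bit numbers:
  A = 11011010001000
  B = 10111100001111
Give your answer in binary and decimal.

Apply | to each column (1 where either bit is 1):
  11011010001000
| 10111100001111
----------------
  11111110001111

Answer: 11111110001111 (16271)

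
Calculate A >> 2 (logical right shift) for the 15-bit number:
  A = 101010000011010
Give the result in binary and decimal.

Logical shift right by 2: drop the bottom 2 bit(s), prepend 2 zero(s) on the left.
  101010000011010  ->  keep [1010100000110], discard [10], prepend 00
= 001010100000110

Answer: 001010100000110 (5382)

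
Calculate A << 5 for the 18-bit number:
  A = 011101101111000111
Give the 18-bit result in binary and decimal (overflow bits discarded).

Shift left by 5: drop the top 5 bit(s), append 5 zero(s) on the right.
  011101101111000111  ->  discard [01110], keep [1101111000111], append 00000
= 110111100011100000

Answer: 110111100011100000 (227552)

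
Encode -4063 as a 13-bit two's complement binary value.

1. Binary of +4063:  0111111011111
2. Invert bits:     1000000100000
3. Add 1:           1000000100001

Answer: 1000000100001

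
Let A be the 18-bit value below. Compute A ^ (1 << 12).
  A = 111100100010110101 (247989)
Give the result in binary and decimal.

Mask = 1 << 12 = 000001000000000000
Bit 12 of A is 0; XOR with the mask flips it to 1.
  111100100010110101
^ 000001000000000000
--------------------
  111101100010110101

Answer: 111101100010110101 (252085)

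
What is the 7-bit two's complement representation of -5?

1. Binary of +5:  0000101
2. Invert bits:     1111010
3. Add 1:           1111011

Answer: 1111011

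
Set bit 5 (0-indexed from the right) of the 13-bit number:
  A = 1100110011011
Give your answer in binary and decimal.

Mask = 1 << 5 = 0000000100000
Bit 5 of A is 0, so OR-ing with the mask flips it to 1.
  1100110011011
| 0000000100000
---------------
  1100110111011

Answer: 1100110111011 (6587)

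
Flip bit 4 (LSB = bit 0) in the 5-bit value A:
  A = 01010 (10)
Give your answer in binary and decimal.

Mask = 1 << 4 = 10000
Bit 4 of A is 0; XOR with the mask flips it to 1.
  01010
^ 10000
-------
  11010

Answer: 11010 (26)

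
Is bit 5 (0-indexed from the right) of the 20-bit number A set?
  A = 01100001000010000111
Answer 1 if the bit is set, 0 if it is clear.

Bit 5 is the 6th from the right.
  01100001000010000111
                ^
That bit is 0.

Answer: 0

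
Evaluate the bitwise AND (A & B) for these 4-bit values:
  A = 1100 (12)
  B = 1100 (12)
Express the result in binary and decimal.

Apply & to each column (1 only where both bits are 1):
  1100
& 1100
------
  1100

Answer: 1100 (12)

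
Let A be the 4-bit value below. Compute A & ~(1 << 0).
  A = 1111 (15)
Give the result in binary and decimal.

Mask = ~(1 << 0) = 1110
Bit 0 of A is 1, so AND-ing with the mask clears it to 0.
  1111
& 1110
------
  1110

Answer: 1110 (14)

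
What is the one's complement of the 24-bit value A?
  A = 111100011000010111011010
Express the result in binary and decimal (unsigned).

Flip each bit (0->1, 1->0):
  111100011000010111011010
  000011100111101000100101

Answer: 000011100111101000100101 (948773)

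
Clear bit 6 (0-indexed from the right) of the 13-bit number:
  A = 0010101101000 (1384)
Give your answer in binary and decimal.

Mask = ~(1 << 6) = 1111110111111
Bit 6 of A is 1, so AND-ing with the mask clears it to 0.
  0010101101000
& 1111110111111
---------------
  0010100101000

Answer: 0010100101000 (1320)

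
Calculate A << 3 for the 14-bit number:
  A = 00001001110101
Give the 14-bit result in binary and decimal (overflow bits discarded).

Shift left by 3: drop the top 3 bit(s), append 3 zero(s) on the right.
  00001001110101  ->  discard [000], keep [01001110101], append 000
= 01001110101000

Answer: 01001110101000 (5032)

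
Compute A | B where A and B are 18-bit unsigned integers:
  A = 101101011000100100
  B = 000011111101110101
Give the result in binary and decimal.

Apply | to each column (1 where either bit is 1):
  101101011000100100
| 000011111101110101
--------------------
  101111111101110101

Answer: 101111111101110101 (196469)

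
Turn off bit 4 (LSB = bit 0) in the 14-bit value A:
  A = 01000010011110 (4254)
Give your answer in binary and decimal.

Mask = ~(1 << 4) = 11111111101111
Bit 4 of A is 1, so AND-ing with the mask clears it to 0.
  01000010011110
& 11111111101111
----------------
  01000010001110

Answer: 01000010001110 (4238)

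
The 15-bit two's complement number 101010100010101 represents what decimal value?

MSB is 1, so the value is negative. Find the magnitude:
1. Invert bits:  010101011101010
2. Add 1:        010101011101011  = 10987
3. Apply sign:   -10987

Answer: -10987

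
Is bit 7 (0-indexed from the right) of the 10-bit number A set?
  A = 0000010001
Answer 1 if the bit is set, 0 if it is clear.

Bit 7 is the 8th from the right.
  0000010001
    ^
That bit is 0.

Answer: 0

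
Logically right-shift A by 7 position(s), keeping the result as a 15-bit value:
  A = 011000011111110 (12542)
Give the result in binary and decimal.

Logical shift right by 7: drop the bottom 7 bit(s), prepend 7 zero(s) on the left.
  011000011111110  ->  keep [01100001], discard [1111110], prepend 0000000
= 000000001100001

Answer: 000000001100001 (97)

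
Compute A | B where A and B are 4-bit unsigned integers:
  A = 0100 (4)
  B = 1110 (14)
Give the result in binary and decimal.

Apply | to each column (1 where either bit is 1):
  0100
| 1110
------
  1110

Answer: 1110 (14)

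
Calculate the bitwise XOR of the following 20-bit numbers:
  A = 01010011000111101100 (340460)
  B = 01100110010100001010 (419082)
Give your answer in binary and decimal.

Apply ^ to each column (1 where bits differ):
  01010011000111101100
^ 01100110010100001010
----------------------
  00110101010011100110

Answer: 00110101010011100110 (218342)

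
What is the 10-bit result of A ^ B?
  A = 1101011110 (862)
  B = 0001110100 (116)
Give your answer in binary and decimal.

Apply ^ to each column (1 where bits differ):
  1101011110
^ 0001110100
------------
  1100101010

Answer: 1100101010 (810)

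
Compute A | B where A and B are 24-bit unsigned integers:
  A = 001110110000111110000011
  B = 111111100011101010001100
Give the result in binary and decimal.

Apply | to each column (1 where either bit is 1):
  001110110000111110000011
| 111111100011101010001100
--------------------------
  111111110011111110001111

Answer: 111111110011111110001111 (16727951)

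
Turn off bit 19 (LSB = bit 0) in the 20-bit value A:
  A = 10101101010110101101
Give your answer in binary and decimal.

Mask = ~(1 << 19) = 01111111111111111111
Bit 19 of A is 1, so AND-ing with the mask clears it to 0.
  10101101010110101101
& 01111111111111111111
----------------------
  00101101010110101101

Answer: 00101101010110101101 (185773)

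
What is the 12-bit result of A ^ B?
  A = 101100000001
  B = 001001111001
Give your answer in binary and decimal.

Apply ^ to each column (1 where bits differ):
  101100000001
^ 001001111001
--------------
  100101111000

Answer: 100101111000 (2424)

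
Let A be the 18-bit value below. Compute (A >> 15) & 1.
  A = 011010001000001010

Bit 15 is the 16th from the right.
  011010001000001010
    ^
That bit is 1.

Answer: 1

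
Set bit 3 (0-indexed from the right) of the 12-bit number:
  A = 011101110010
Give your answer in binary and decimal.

Mask = 1 << 3 = 000000001000
Bit 3 of A is 0, so OR-ing with the mask flips it to 1.
  011101110010
| 000000001000
--------------
  011101111010

Answer: 011101111010 (1914)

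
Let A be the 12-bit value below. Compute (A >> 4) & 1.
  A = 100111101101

Bit 4 is the 5th from the right.
  100111101101
         ^
That bit is 0.

Answer: 0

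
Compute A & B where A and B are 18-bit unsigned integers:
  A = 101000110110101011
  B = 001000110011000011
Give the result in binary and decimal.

Apply & to each column (1 only where both bits are 1):
  101000110110101011
& 001000110011000011
--------------------
  001000110010000011

Answer: 001000110010000011 (35971)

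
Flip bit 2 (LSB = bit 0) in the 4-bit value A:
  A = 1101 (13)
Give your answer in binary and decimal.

Mask = 1 << 2 = 0100
Bit 2 of A is 1; XOR with the mask flips it to 0.
  1101
^ 0100
------
  1001

Answer: 1001 (9)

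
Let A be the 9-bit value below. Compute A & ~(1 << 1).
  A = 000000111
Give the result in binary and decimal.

Mask = ~(1 << 1) = 111111101
Bit 1 of A is 1, so AND-ing with the mask clears it to 0.
  000000111
& 111111101
-----------
  000000101

Answer: 000000101 (5)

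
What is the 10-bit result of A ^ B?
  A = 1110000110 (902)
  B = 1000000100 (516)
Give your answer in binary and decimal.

Apply ^ to each column (1 where bits differ):
  1110000110
^ 1000000100
------------
  0110000010

Answer: 0110000010 (386)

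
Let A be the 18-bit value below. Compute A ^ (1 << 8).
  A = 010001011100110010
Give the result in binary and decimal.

Mask = 1 << 8 = 000000000100000000
Bit 8 of A is 1; XOR with the mask flips it to 0.
  010001011100110010
^ 000000000100000000
--------------------
  010001011000110010

Answer: 010001011000110010 (71218)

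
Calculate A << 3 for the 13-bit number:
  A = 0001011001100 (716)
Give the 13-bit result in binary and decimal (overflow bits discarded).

Shift left by 3: drop the top 3 bit(s), append 3 zero(s) on the right.
  0001011001100  ->  discard [000], keep [1011001100], append 000
= 1011001100000

Answer: 1011001100000 (5728)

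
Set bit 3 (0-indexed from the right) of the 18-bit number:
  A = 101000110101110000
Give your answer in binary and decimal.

Mask = 1 << 3 = 000000000000001000
Bit 3 of A is 0, so OR-ing with the mask flips it to 1.
  101000110101110000
| 000000000000001000
--------------------
  101000110101111000

Answer: 101000110101111000 (167288)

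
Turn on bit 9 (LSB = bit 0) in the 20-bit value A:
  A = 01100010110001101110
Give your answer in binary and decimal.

Mask = 1 << 9 = 00000000001000000000
Bit 9 of A is 0, so OR-ing with the mask flips it to 1.
  01100010110001101110
| 00000000001000000000
----------------------
  01100010111001101110

Answer: 01100010111001101110 (405102)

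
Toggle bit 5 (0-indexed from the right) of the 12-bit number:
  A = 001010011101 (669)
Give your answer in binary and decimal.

Mask = 1 << 5 = 000000100000
Bit 5 of A is 0; XOR with the mask flips it to 1.
  001010011101
^ 000000100000
--------------
  001010111101

Answer: 001010111101 (701)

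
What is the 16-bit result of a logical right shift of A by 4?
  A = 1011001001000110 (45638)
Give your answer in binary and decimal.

Logical shift right by 4: drop the bottom 4 bit(s), prepend 4 zero(s) on the left.
  1011001001000110  ->  keep [101100100100], discard [0110], prepend 0000
= 0000101100100100

Answer: 0000101100100100 (2852)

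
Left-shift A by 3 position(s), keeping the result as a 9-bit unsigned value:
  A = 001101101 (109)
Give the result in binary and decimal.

Shift left by 3: drop the top 3 bit(s), append 3 zero(s) on the right.
  001101101  ->  discard [001], keep [101101], append 000
= 101101000

Answer: 101101000 (360)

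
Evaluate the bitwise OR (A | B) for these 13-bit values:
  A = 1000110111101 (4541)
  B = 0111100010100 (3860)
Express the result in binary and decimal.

Apply | to each column (1 where either bit is 1):
  1000110111101
| 0111100010100
---------------
  1111110111101

Answer: 1111110111101 (8125)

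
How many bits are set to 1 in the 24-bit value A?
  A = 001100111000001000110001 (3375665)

001100111000001000110001
1-bits at positions (from bit 0 = LSB): 0, 4, 5, 9, 15, 16, 17, 20, 21
Count = 9

Answer: 9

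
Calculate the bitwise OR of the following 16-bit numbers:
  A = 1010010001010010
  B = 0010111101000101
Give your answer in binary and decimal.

Apply | to each column (1 where either bit is 1):
  1010010001010010
| 0010111101000101
------------------
  1010111101010111

Answer: 1010111101010111 (44887)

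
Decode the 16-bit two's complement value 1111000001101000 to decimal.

MSB is 1, so the value is negative. Find the magnitude:
1. Invert bits:  0000111110010111
2. Add 1:        0000111110011000  = 3992
3. Apply sign:   -3992

Answer: -3992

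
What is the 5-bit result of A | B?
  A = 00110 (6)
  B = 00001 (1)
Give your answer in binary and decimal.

Apply | to each column (1 where either bit is 1):
  00110
| 00001
-------
  00111

Answer: 00111 (7)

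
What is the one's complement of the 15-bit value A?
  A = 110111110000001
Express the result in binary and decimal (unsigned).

Flip each bit (0->1, 1->0):
  110111110000001
  001000001111110

Answer: 001000001111110 (4222)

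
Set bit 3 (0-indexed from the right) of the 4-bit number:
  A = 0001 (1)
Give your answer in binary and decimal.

Mask = 1 << 3 = 1000
Bit 3 of A is 0, so OR-ing with the mask flips it to 1.
  0001
| 1000
------
  1001

Answer: 1001 (9)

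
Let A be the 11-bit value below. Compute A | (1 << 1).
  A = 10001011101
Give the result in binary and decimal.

Mask = 1 << 1 = 00000000010
Bit 1 of A is 0, so OR-ing with the mask flips it to 1.
  10001011101
| 00000000010
-------------
  10001011111

Answer: 10001011111 (1119)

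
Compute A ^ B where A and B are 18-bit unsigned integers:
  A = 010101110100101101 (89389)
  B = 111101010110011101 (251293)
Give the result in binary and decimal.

Apply ^ to each column (1 where bits differ):
  010101110100101101
^ 111101010110011101
--------------------
  101000100010110000

Answer: 101000100010110000 (166064)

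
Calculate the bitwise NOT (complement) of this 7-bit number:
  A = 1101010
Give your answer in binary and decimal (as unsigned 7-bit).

Flip each bit (0->1, 1->0):
  1101010
  0010101

Answer: 0010101 (21)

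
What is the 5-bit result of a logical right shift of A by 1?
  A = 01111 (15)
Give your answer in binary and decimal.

Logical shift right by 1: drop the bottom 1 bit(s), prepend 1 zero(s) on the left.
  01111  ->  keep [0111], discard [1], prepend 0
= 00111

Answer: 00111 (7)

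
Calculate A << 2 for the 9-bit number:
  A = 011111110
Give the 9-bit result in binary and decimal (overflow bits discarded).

Shift left by 2: drop the top 2 bit(s), append 2 zero(s) on the right.
  011111110  ->  discard [01], keep [1111110], append 00
= 111111000

Answer: 111111000 (504)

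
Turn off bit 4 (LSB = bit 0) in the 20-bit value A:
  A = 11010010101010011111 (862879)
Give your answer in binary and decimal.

Mask = ~(1 << 4) = 11111111111111101111
Bit 4 of A is 1, so AND-ing with the mask clears it to 0.
  11010010101010011111
& 11111111111111101111
----------------------
  11010010101010001111

Answer: 11010010101010001111 (862863)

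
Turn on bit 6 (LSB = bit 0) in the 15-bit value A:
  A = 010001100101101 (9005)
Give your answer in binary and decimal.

Mask = 1 << 6 = 000000001000000
Bit 6 of A is 0, so OR-ing with the mask flips it to 1.
  010001100101101
| 000000001000000
-----------------
  010001101101101

Answer: 010001101101101 (9069)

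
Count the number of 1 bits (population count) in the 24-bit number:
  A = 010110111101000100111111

010110111101000100111111
1-bits at positions (from bit 0 = LSB): 0, 1, 2, 3, 4, 5, 8, 12, 14, 15, 16, 17, 19, 20, 22
Count = 15

Answer: 15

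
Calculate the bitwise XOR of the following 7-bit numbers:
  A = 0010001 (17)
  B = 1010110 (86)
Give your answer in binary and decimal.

Apply ^ to each column (1 where bits differ):
  0010001
^ 1010110
---------
  1000111

Answer: 1000111 (71)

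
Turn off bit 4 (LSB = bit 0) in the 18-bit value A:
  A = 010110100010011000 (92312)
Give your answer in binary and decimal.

Mask = ~(1 << 4) = 111111111111101111
Bit 4 of A is 1, so AND-ing with the mask clears it to 0.
  010110100010011000
& 111111111111101111
--------------------
  010110100010001000

Answer: 010110100010001000 (92296)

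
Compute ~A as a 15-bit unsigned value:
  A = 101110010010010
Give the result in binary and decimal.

Flip each bit (0->1, 1->0):
  101110010010010
  010001101101101

Answer: 010001101101101 (9069)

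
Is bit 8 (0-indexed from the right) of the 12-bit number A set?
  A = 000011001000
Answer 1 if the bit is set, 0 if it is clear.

Bit 8 is the 9th from the right.
  000011001000
     ^
That bit is 0.

Answer: 0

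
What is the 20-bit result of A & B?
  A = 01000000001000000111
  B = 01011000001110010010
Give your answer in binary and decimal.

Apply & to each column (1 only where both bits are 1):
  01000000001000000111
& 01011000001110010010
----------------------
  01000000001000000010

Answer: 01000000001000000010 (262658)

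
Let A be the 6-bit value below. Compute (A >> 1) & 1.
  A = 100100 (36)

Bit 1 is the 2nd from the right.
  100100
      ^
That bit is 0.

Answer: 0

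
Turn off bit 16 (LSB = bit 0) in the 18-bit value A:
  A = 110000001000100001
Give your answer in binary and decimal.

Mask = ~(1 << 16) = 101111111111111111
Bit 16 of A is 1, so AND-ing with the mask clears it to 0.
  110000001000100001
& 101111111111111111
--------------------
  100000001000100001

Answer: 100000001000100001 (131617)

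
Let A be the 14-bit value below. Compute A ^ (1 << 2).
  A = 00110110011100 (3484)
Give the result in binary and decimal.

Mask = 1 << 2 = 00000000000100
Bit 2 of A is 1; XOR with the mask flips it to 0.
  00110110011100
^ 00000000000100
----------------
  00110110011000

Answer: 00110110011000 (3480)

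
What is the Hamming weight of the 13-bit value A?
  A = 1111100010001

1111100010001
1-bits at positions (from bit 0 = LSB): 0, 4, 8, 9, 10, 11, 12
Count = 7

Answer: 7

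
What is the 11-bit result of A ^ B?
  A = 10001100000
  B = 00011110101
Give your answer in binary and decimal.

Apply ^ to each column (1 where bits differ):
  10001100000
^ 00011110101
-------------
  10010010101

Answer: 10010010101 (1173)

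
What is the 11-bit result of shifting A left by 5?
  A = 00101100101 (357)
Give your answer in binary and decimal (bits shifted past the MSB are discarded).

Shift left by 5: drop the top 5 bit(s), append 5 zero(s) on the right.
  00101100101  ->  discard [00101], keep [100101], append 00000
= 10010100000

Answer: 10010100000 (1184)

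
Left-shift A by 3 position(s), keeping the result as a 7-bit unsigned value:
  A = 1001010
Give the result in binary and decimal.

Shift left by 3: drop the top 3 bit(s), append 3 zero(s) on the right.
  1001010  ->  discard [100], keep [1010], append 000
= 1010000

Answer: 1010000 (80)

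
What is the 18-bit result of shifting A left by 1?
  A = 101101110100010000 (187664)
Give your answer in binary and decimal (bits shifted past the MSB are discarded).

Shift left by 1: drop the top 1 bit(s), append 1 zero(s) on the right.
  101101110100010000  ->  discard [1], keep [01101110100010000], append 0
= 011011101000100000

Answer: 011011101000100000 (113184)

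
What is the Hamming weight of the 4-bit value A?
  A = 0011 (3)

0011
1-bits at positions (from bit 0 = LSB): 0, 1
Count = 2

Answer: 2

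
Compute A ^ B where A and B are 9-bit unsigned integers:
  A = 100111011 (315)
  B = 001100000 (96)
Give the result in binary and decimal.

Apply ^ to each column (1 where bits differ):
  100111011
^ 001100000
-----------
  101011011

Answer: 101011011 (347)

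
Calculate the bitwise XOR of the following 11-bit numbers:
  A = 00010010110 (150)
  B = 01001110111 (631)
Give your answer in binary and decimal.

Apply ^ to each column (1 where bits differ):
  00010010110
^ 01001110111
-------------
  01011100001

Answer: 01011100001 (737)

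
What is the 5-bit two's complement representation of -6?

1. Binary of +6:  00110
2. Invert bits:     11001
3. Add 1:           11010

Answer: 11010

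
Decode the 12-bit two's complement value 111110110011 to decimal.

MSB is 1, so the value is negative. Find the magnitude:
1. Invert bits:  000001001100
2. Add 1:        000001001101  = 77
3. Apply sign:   -77

Answer: -77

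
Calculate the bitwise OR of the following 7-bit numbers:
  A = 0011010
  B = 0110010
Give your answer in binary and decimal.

Apply | to each column (1 where either bit is 1):
  0011010
| 0110010
---------
  0111010

Answer: 0111010 (58)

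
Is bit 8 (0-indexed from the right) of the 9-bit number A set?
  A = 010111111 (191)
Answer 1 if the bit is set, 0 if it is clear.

Bit 8 is the 9th from the right.
  010111111
  ^
That bit is 0.

Answer: 0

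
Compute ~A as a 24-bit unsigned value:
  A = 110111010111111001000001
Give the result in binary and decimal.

Flip each bit (0->1, 1->0):
  110111010111111001000001
  001000101000000110111110

Answer: 001000101000000110111110 (2261438)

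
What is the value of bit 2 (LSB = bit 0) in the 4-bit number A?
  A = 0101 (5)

Bit 2 is the 3rd from the right.
  0101
   ^
That bit is 1.

Answer: 1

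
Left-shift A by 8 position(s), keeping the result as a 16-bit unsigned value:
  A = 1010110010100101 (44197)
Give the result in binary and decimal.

Shift left by 8: drop the top 8 bit(s), append 8 zero(s) on the right.
  1010110010100101  ->  discard [10101100], keep [10100101], append 00000000
= 1010010100000000

Answer: 1010010100000000 (42240)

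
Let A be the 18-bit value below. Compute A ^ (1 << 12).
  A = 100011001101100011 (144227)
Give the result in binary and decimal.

Mask = 1 << 12 = 000001000000000000
Bit 12 of A is 1; XOR with the mask flips it to 0.
  100011001101100011
^ 000001000000000000
--------------------
  100010001101100011

Answer: 100010001101100011 (140131)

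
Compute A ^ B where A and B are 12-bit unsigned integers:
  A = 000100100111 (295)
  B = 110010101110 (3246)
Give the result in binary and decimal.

Apply ^ to each column (1 where bits differ):
  000100100111
^ 110010101110
--------------
  110110001001

Answer: 110110001001 (3465)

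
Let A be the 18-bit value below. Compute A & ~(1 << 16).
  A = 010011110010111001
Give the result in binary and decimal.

Mask = ~(1 << 16) = 101111111111111111
Bit 16 of A is 1, so AND-ing with the mask clears it to 0.
  010011110010111001
& 101111111111111111
--------------------
  000011110010111001

Answer: 000011110010111001 (15545)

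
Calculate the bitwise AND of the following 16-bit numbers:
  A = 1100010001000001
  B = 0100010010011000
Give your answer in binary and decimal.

Apply & to each column (1 only where both bits are 1):
  1100010001000001
& 0100010010011000
------------------
  0100010000000000

Answer: 0100010000000000 (17408)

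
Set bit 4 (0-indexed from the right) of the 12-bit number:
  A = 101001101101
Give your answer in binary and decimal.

Mask = 1 << 4 = 000000010000
Bit 4 of A is 0, so OR-ing with the mask flips it to 1.
  101001101101
| 000000010000
--------------
  101001111101

Answer: 101001111101 (2685)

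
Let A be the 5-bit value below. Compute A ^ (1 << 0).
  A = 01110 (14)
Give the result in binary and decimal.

Mask = 1 << 0 = 00001
Bit 0 of A is 0; XOR with the mask flips it to 1.
  01110
^ 00001
-------
  01111

Answer: 01111 (15)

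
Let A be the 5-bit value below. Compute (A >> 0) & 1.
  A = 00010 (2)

Bit 0 is the 1st from the right.
  00010
      ^
That bit is 0.

Answer: 0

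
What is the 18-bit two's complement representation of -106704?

1. Binary of +106704:  011010000011010000
2. Invert bits:     100101111100101111
3. Add 1:           100101111100110000

Answer: 100101111100110000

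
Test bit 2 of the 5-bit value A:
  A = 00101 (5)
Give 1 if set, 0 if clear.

Bit 2 is the 3rd from the right.
  00101
    ^
That bit is 1.

Answer: 1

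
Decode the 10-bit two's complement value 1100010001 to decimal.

MSB is 1, so the value is negative. Find the magnitude:
1. Invert bits:  0011101110
2. Add 1:        0011101111  = 239
3. Apply sign:   -239

Answer: -239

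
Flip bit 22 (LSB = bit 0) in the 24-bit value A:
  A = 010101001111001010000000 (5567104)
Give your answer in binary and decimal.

Mask = 1 << 22 = 010000000000000000000000
Bit 22 of A is 1; XOR with the mask flips it to 0.
  010101001111001010000000
^ 010000000000000000000000
--------------------------
  000101001111001010000000

Answer: 000101001111001010000000 (1372800)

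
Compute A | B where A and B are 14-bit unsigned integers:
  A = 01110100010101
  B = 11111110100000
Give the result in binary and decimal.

Apply | to each column (1 where either bit is 1):
  01110100010101
| 11111110100000
----------------
  11111110110101

Answer: 11111110110101 (16309)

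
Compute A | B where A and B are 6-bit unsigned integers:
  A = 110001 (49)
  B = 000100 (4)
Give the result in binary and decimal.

Apply | to each column (1 where either bit is 1):
  110001
| 000100
--------
  110101

Answer: 110101 (53)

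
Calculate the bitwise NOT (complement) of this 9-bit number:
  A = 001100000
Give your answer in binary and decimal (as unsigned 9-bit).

Flip each bit (0->1, 1->0):
  001100000
  110011111

Answer: 110011111 (415)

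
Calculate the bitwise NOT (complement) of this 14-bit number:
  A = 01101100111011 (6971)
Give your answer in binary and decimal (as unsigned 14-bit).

Flip each bit (0->1, 1->0):
  01101100111011
  10010011000100

Answer: 10010011000100 (9412)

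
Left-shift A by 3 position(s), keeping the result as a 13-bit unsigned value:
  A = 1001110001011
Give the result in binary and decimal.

Shift left by 3: drop the top 3 bit(s), append 3 zero(s) on the right.
  1001110001011  ->  discard [100], keep [1110001011], append 000
= 1110001011000

Answer: 1110001011000 (7256)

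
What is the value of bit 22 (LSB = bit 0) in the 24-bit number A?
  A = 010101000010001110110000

Bit 22 is the 23rd from the right.
  010101000010001110110000
   ^
That bit is 1.

Answer: 1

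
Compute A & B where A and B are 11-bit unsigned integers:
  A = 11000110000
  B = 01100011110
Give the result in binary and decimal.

Apply & to each column (1 only where both bits are 1):
  11000110000
& 01100011110
-------------
  01000010000

Answer: 01000010000 (528)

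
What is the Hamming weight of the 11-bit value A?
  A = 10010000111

10010000111
1-bits at positions (from bit 0 = LSB): 0, 1, 2, 7, 10
Count = 5

Answer: 5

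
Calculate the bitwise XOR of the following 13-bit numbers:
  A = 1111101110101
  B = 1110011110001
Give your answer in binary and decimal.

Apply ^ to each column (1 where bits differ):
  1111101110101
^ 1110011110001
---------------
  0001110000100

Answer: 0001110000100 (900)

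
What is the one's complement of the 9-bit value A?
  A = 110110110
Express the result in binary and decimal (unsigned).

Flip each bit (0->1, 1->0):
  110110110
  001001001

Answer: 001001001 (73)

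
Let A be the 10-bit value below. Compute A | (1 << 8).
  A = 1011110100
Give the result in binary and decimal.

Mask = 1 << 8 = 0100000000
Bit 8 of A is 0, so OR-ing with the mask flips it to 1.
  1011110100
| 0100000000
------------
  1111110100

Answer: 1111110100 (1012)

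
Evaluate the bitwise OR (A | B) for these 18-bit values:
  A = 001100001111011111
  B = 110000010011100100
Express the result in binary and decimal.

Apply | to each column (1 where either bit is 1):
  001100001111011111
| 110000010011100100
--------------------
  111100011111111111

Answer: 111100011111111111 (247807)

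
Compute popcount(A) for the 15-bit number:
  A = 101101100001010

101101100001010
1-bits at positions (from bit 0 = LSB): 1, 3, 8, 9, 11, 12, 14
Count = 7

Answer: 7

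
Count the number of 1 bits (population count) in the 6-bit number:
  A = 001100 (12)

001100
1-bits at positions (from bit 0 = LSB): 2, 3
Count = 2

Answer: 2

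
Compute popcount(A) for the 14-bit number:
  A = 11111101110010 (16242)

11111101110010
1-bits at positions (from bit 0 = LSB): 1, 4, 5, 6, 8, 9, 10, 11, 12, 13
Count = 10

Answer: 10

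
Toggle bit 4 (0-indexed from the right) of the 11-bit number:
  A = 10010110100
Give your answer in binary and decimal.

Mask = 1 << 4 = 00000010000
Bit 4 of A is 1; XOR with the mask flips it to 0.
  10010110100
^ 00000010000
-------------
  10010100100

Answer: 10010100100 (1188)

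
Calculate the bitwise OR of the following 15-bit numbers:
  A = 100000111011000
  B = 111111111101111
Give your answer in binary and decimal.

Apply | to each column (1 where either bit is 1):
  100000111011000
| 111111111101111
-----------------
  111111111111111

Answer: 111111111111111 (32767)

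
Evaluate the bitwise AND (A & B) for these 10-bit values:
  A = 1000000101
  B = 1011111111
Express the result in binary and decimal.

Apply & to each column (1 only where both bits are 1):
  1000000101
& 1011111111
------------
  1000000101

Answer: 1000000101 (517)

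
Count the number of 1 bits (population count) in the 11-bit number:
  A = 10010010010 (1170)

10010010010
1-bits at positions (from bit 0 = LSB): 1, 4, 7, 10
Count = 4

Answer: 4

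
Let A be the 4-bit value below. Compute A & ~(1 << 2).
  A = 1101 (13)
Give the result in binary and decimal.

Mask = ~(1 << 2) = 1011
Bit 2 of A is 1, so AND-ing with the mask clears it to 0.
  1101
& 1011
------
  1001

Answer: 1001 (9)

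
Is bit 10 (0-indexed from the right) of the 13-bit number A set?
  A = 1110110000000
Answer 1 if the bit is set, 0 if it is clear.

Bit 10 is the 11th from the right.
  1110110000000
    ^
That bit is 1.

Answer: 1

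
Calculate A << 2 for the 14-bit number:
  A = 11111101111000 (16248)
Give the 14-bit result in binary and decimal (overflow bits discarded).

Shift left by 2: drop the top 2 bit(s), append 2 zero(s) on the right.
  11111101111000  ->  discard [11], keep [111101111000], append 00
= 11110111100000

Answer: 11110111100000 (15840)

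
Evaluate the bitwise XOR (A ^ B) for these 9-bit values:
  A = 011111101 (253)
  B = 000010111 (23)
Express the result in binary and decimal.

Apply ^ to each column (1 where bits differ):
  011111101
^ 000010111
-----------
  011101010

Answer: 011101010 (234)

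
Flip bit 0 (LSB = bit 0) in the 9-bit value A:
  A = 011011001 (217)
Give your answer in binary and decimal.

Mask = 1 << 0 = 000000001
Bit 0 of A is 1; XOR with the mask flips it to 0.
  011011001
^ 000000001
-----------
  011011000

Answer: 011011000 (216)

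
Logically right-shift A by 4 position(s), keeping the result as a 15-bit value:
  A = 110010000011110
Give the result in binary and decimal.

Logical shift right by 4: drop the bottom 4 bit(s), prepend 4 zero(s) on the left.
  110010000011110  ->  keep [11001000001], discard [1110], prepend 0000
= 000011001000001

Answer: 000011001000001 (1601)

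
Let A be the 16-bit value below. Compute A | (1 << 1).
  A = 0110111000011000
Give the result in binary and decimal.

Mask = 1 << 1 = 0000000000000010
Bit 1 of A is 0, so OR-ing with the mask flips it to 1.
  0110111000011000
| 0000000000000010
------------------
  0110111000011010

Answer: 0110111000011010 (28186)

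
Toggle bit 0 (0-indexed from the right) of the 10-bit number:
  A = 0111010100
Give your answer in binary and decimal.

Mask = 1 << 0 = 0000000001
Bit 0 of A is 0; XOR with the mask flips it to 1.
  0111010100
^ 0000000001
------------
  0111010101

Answer: 0111010101 (469)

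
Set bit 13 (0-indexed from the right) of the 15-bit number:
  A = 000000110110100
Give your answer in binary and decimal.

Mask = 1 << 13 = 010000000000000
Bit 13 of A is 0, so OR-ing with the mask flips it to 1.
  000000110110100
| 010000000000000
-----------------
  010000110110100

Answer: 010000110110100 (8628)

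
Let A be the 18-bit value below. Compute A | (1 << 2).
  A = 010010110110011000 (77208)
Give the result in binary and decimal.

Mask = 1 << 2 = 000000000000000100
Bit 2 of A is 0, so OR-ing with the mask flips it to 1.
  010010110110011000
| 000000000000000100
--------------------
  010010110110011100

Answer: 010010110110011100 (77212)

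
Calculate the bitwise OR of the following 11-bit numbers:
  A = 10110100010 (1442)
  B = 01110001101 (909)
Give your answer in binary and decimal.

Apply | to each column (1 where either bit is 1):
  10110100010
| 01110001101
-------------
  11110101111

Answer: 11110101111 (1967)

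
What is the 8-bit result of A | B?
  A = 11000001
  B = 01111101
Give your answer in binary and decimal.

Apply | to each column (1 where either bit is 1):
  11000001
| 01111101
----------
  11111101

Answer: 11111101 (253)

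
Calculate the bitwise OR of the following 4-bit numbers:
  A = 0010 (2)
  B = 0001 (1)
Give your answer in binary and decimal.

Apply | to each column (1 where either bit is 1):
  0010
| 0001
------
  0011

Answer: 0011 (3)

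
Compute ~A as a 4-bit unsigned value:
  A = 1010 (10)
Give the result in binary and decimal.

Flip each bit (0->1, 1->0):
  1010
  0101

Answer: 0101 (5)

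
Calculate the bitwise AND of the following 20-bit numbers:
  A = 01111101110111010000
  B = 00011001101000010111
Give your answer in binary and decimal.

Apply & to each column (1 only where both bits are 1):
  01111101110111010000
& 00011001101000010111
----------------------
  00011001100000010000

Answer: 00011001100000010000 (104464)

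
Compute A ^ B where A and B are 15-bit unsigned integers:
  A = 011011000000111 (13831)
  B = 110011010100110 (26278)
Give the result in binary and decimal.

Apply ^ to each column (1 where bits differ):
  011011000000111
^ 110011010100110
-----------------
  101000010100001

Answer: 101000010100001 (20641)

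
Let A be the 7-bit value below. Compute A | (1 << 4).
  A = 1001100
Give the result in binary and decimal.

Mask = 1 << 4 = 0010000
Bit 4 of A is 0, so OR-ing with the mask flips it to 1.
  1001100
| 0010000
---------
  1011100

Answer: 1011100 (92)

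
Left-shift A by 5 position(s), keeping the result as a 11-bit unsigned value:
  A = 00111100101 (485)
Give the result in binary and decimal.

Shift left by 5: drop the top 5 bit(s), append 5 zero(s) on the right.
  00111100101  ->  discard [00111], keep [100101], append 00000
= 10010100000

Answer: 10010100000 (1184)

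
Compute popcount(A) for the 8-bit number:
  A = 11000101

11000101
1-bits at positions (from bit 0 = LSB): 0, 2, 6, 7
Count = 4

Answer: 4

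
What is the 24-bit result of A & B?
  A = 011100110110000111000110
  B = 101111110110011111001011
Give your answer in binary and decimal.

Apply & to each column (1 only where both bits are 1):
  011100110110000111000110
& 101111110110011111001011
--------------------------
  001100110110000111000010

Answer: 001100110110000111000010 (3367362)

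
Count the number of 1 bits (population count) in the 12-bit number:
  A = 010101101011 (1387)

010101101011
1-bits at positions (from bit 0 = LSB): 0, 1, 3, 5, 6, 8, 10
Count = 7

Answer: 7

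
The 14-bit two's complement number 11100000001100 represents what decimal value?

MSB is 1, so the value is negative. Find the magnitude:
1. Invert bits:  00011111110011
2. Add 1:        00011111110100  = 2036
3. Apply sign:   -2036

Answer: -2036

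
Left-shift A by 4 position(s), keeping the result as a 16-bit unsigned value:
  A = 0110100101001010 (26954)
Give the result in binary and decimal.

Shift left by 4: drop the top 4 bit(s), append 4 zero(s) on the right.
  0110100101001010  ->  discard [0110], keep [100101001010], append 0000
= 1001010010100000

Answer: 1001010010100000 (38048)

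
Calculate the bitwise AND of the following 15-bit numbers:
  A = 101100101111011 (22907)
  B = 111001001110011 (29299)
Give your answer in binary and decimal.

Apply & to each column (1 only where both bits are 1):
  101100101111011
& 111001001110011
-----------------
  101000001110011

Answer: 101000001110011 (20595)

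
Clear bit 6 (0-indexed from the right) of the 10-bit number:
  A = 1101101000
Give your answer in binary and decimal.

Mask = ~(1 << 6) = 1110111111
Bit 6 of A is 1, so AND-ing with the mask clears it to 0.
  1101101000
& 1110111111
------------
  1100101000

Answer: 1100101000 (808)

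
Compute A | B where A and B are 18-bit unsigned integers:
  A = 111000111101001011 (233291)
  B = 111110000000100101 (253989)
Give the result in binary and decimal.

Apply | to each column (1 where either bit is 1):
  111000111101001011
| 111110000000100101
--------------------
  111110111101101111

Answer: 111110111101101111 (257903)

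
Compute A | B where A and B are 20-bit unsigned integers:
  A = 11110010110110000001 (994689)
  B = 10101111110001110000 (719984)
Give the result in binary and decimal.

Apply | to each column (1 where either bit is 1):
  11110010110110000001
| 10101111110001110000
----------------------
  11111111110111110001

Answer: 11111111110111110001 (1048049)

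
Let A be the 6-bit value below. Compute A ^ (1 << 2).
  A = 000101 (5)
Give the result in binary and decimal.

Mask = 1 << 2 = 000100
Bit 2 of A is 1; XOR with the mask flips it to 0.
  000101
^ 000100
--------
  000001

Answer: 000001 (1)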